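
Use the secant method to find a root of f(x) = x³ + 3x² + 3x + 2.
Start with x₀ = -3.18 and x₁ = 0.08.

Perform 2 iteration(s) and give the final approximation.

f(x) = x³ + 3x² + 3x + 2
x₀ = -3.18, x₁ = 0.08

Secant formula: x_{n+1} = x_n - f(x_n)(x_n - x_{n-1})/(f(x_n) - f(x_{n-1}))

Iteration 1:
  f(-3.180000) = -9.360232
  f(0.080000) = 2.259712
  x_2 = 0.080000 - 2.259712×(0.080000 - (-3.180000))/(2.259712 - (-9.360232))
       = -0.553967
Iteration 2:
  f(0.080000) = 2.259712
  f(-0.553967) = 1.088736
  x_3 = -0.553967 - 1.088736×(-0.553967 - 0.080000)/(1.088736 - 2.259712)
       = -1.143409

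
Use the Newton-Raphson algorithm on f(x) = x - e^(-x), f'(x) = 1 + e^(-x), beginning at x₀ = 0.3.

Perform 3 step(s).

f(x) = x - e^(-x)
f'(x) = 1 + e^(-x)
x₀ = 0.3

Newton-Raphson formula: x_{n+1} = x_n - f(x_n)/f'(x_n)

Iteration 1:
  f(0.300000) = -0.440818
  f'(0.300000) = 1.740818
  x_1 = 0.300000 - (-0.440818)/1.740818 = 0.553225
Iteration 2:
  f(0.553225) = -0.021868
  f'(0.553225) = 1.575092
  x_2 = 0.553225 - (-0.021868)/1.575092 = 0.567108
Iteration 3:
  f(0.567108) = -0.000055
  f'(0.567108) = 1.567163
  x_3 = 0.567108 - (-0.000055)/1.567163 = 0.567143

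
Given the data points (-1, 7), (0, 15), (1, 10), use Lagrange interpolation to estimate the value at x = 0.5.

Lagrange interpolation formula:
P(x) = Σ yᵢ × Lᵢ(x)
where Lᵢ(x) = Π_{j≠i} (x - xⱼ)/(xᵢ - xⱼ)

L_0(0.5) = (0.5 - 0)/(-1 - 0) × (0.5 - 1)/(-1 - 1) = -0.125000
L_1(0.5) = (0.5 - (-1))/(0 - (-1)) × (0.5 - 1)/(0 - 1) = 0.750000
L_2(0.5) = (0.5 - (-1))/(1 - (-1)) × (0.5 - 0)/(1 - 0) = 0.375000

P(0.5) = 7×L_0(0.5) + 15×L_1(0.5) + 10×L_2(0.5)
P(0.5) = 14.125000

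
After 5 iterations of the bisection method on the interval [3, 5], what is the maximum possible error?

Bisection error bound: |error| ≤ (b-a)/2^n
|error| ≤ (5 - 3)/2^5 = 2/2^5
|error| ≤ 0.0625000000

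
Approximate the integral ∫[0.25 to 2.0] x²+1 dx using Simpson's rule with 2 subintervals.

f(x) = x²+1
a = 0.25, b = 2.0, n = 2
h = (b - a)/n = 0.875000

Simpson's rule: (h/3)[f(x₀) + 4f(x₁) + 2f(x₂) + ... + f(xₙ)]

x_0 = 0.2500, f(x_0) = 1.062500, coefficient = 1
x_1 = 1.1250, f(x_1) = 2.265625, coefficient = 4
x_2 = 2.0000, f(x_2) = 5.000000, coefficient = 1

I ≈ (0.875000/3) × 15.125000 = 4.411458
Exact value: 4.411458
Error: 0.000000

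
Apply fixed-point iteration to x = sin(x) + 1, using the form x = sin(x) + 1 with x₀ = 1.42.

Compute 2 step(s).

Equation: x = sin(x) + 1
Fixed-point form: x = sin(x) + 1
x₀ = 1.42

x_1 = g(1.420000) = 1.988652
x_2 = g(1.988652) = 1.913961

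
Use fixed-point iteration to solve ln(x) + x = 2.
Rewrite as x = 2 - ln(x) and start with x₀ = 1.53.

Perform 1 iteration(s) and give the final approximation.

Equation: ln(x) + x = 2
Fixed-point form: x = 2 - ln(x)
x₀ = 1.53

x_1 = g(1.530000) = 1.574732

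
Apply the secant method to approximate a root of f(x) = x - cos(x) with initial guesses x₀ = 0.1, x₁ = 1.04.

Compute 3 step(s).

f(x) = x - cos(x)
x₀ = 0.1, x₁ = 1.04

Secant formula: x_{n+1} = x_n - f(x_n)(x_n - x_{n-1})/(f(x_n) - f(x_{n-1}))

Iteration 1:
  f(0.100000) = -0.895004
  f(1.040000) = 0.533780
  x_2 = 1.040000 - 0.533780×(1.040000 - 0.100000)/(0.533780 - (-0.895004))
       = 0.688825
Iteration 2:
  f(1.040000) = 0.533780
  f(0.688825) = -0.083168
  x_3 = 0.688825 - (-0.083168)×(0.688825 - 1.040000)/(-0.083168 - 0.533780)
       = 0.736166
Iteration 3:
  f(0.688825) = -0.083168
  f(0.736166) = -0.004883
  x_4 = 0.736166 - (-0.004883)×(0.736166 - 0.688825)/(-0.004883 - (-0.083168))
       = 0.739118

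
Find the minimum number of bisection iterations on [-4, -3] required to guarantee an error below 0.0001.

We need (b-a)/2^n ≤ 0.0001
(-3 - (-4))/2^n ≤ 0.0001
1/2^n ≤ 0.0001
2^n ≥ 10000
n ≥ log₂(10000) = 13.29
n ≥ 14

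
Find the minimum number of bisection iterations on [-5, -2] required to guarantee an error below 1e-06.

We need (b-a)/2^n ≤ 1e-06
(-2 - (-5))/2^n ≤ 1e-06
3/2^n ≤ 1e-06
2^n ≥ 3000000
n ≥ log₂(3000000) = 21.52
n ≥ 22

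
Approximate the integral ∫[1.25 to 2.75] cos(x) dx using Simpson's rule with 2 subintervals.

f(x) = cos(x)
a = 1.25, b = 2.75, n = 2
h = (b - a)/n = 0.750000

Simpson's rule: (h/3)[f(x₀) + 4f(x₁) + 2f(x₂) + ... + f(xₙ)]

x_0 = 1.2500, f(x_0) = 0.315322, coefficient = 1
x_1 = 2.0000, f(x_1) = -0.416147, coefficient = 4
x_2 = 2.7500, f(x_2) = -0.924302, coefficient = 1

I ≈ (0.750000/3) × -2.273567 = -0.568392
Exact value: -0.567324
Error: 0.001068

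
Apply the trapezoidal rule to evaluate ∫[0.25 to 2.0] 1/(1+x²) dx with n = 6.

f(x) = 1/(1+x²)
a = 0.25, b = 2.0, n = 6
h = (b - a)/n = 0.291667

Trapezoidal rule: (h/2)[f(x₀) + 2f(x₁) + 2f(x₂) + ... + f(xₙ)]

x_0 = 0.2500, f(x_0) = 0.941176, coefficient = 1
x_1 = 0.5417, f(x_1) = 0.773154, coefficient = 2
x_2 = 0.8333, f(x_2) = 0.590164, coefficient = 2
x_3 = 1.1250, f(x_3) = 0.441379, coefficient = 2
x_4 = 1.4167, f(x_4) = 0.332564, coefficient = 2
x_5 = 1.7083, f(x_5) = 0.255206, coefficient = 2
x_6 = 2.0000, f(x_6) = 0.200000, coefficient = 1

I ≈ (0.291667/2) × 5.926111 = 0.864224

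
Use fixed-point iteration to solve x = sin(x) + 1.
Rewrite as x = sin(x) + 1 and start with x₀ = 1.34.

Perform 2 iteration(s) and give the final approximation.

Equation: x = sin(x) + 1
Fixed-point form: x = sin(x) + 1
x₀ = 1.34

x_1 = g(1.340000) = 1.973485
x_2 = g(1.973485) = 1.920011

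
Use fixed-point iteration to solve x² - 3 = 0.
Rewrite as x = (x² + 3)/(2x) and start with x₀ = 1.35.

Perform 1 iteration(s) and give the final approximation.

Equation: x² - 3 = 0
Fixed-point form: x = (x² + 3)/(2x)
x₀ = 1.35

x_1 = g(1.350000) = 1.786111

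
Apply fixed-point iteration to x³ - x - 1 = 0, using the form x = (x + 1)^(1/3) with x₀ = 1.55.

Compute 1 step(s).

Equation: x³ - x - 1 = 0
Fixed-point form: x = (x + 1)^(1/3)
x₀ = 1.55

x_1 = g(1.550000) = 1.366197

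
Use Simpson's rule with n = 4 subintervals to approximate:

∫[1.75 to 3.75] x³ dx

f(x) = x³
a = 1.75, b = 3.75, n = 4
h = (b - a)/n = 0.500000

Simpson's rule: (h/3)[f(x₀) + 4f(x₁) + 2f(x₂) + ... + f(xₙ)]

x_0 = 1.7500, f(x_0) = 5.359375, coefficient = 1
x_1 = 2.2500, f(x_1) = 11.390625, coefficient = 4
x_2 = 2.7500, f(x_2) = 20.796875, coefficient = 2
x_3 = 3.2500, f(x_3) = 34.328125, coefficient = 4
x_4 = 3.7500, f(x_4) = 52.734375, coefficient = 1

I ≈ (0.500000/3) × 282.562500 = 47.093750
Exact value: 47.093750
Error: 0.000000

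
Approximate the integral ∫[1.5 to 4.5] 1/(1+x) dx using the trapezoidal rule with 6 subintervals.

f(x) = 1/(1+x)
a = 1.5, b = 4.5, n = 6
h = (b - a)/n = 0.500000

Trapezoidal rule: (h/2)[f(x₀) + 2f(x₁) + 2f(x₂) + ... + f(xₙ)]

x_0 = 1.5000, f(x_0) = 0.400000, coefficient = 1
x_1 = 2.0000, f(x_1) = 0.333333, coefficient = 2
x_2 = 2.5000, f(x_2) = 0.285714, coefficient = 2
x_3 = 3.0000, f(x_3) = 0.250000, coefficient = 2
x_4 = 3.5000, f(x_4) = 0.222222, coefficient = 2
x_5 = 4.0000, f(x_5) = 0.200000, coefficient = 2
x_6 = 4.5000, f(x_6) = 0.181818, coefficient = 1

I ≈ (0.500000/2) × 3.164358 = 0.791089
Exact value: 0.788457
Error: 0.002632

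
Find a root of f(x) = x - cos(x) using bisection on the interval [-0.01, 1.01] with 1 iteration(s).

f(x) = x - cos(x)
Initial interval: [-0.01, 1.01]

Iteration 1:
  c_1 = (-0.010000 + 1.010000)/2 = 0.500000
  f(c_1) = f(0.500000) = -0.377583
  f(a) × f(c) ≥ 0, new interval: [0.500000, 1.010000]

After 1 iteration(s), the approximation is c_1 = 0.500000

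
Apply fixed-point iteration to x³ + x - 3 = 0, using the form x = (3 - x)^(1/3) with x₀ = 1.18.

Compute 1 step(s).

Equation: x³ + x - 3 = 0
Fixed-point form: x = (3 - x)^(1/3)
x₀ = 1.18

x_1 = g(1.180000) = 1.220929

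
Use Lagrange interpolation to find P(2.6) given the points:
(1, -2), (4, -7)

Lagrange interpolation formula:
P(x) = Σ yᵢ × Lᵢ(x)
where Lᵢ(x) = Π_{j≠i} (x - xⱼ)/(xᵢ - xⱼ)

L_0(2.6) = (2.6 - 4)/(1 - 4) = 0.466667
L_1(2.6) = (2.6 - 1)/(4 - 1) = 0.533333

P(2.6) = (-2)×L_0(2.6) + (-7)×L_1(2.6)
P(2.6) = -4.666667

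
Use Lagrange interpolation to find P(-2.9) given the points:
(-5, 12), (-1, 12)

Lagrange interpolation formula:
P(x) = Σ yᵢ × Lᵢ(x)
where Lᵢ(x) = Π_{j≠i} (x - xⱼ)/(xᵢ - xⱼ)

L_0(-2.9) = (-2.9 - (-1))/(-5 - (-1)) = 0.475000
L_1(-2.9) = (-2.9 - (-5))/(-1 - (-5)) = 0.525000

P(-2.9) = 12×L_0(-2.9) + 12×L_1(-2.9)
P(-2.9) = 12.000000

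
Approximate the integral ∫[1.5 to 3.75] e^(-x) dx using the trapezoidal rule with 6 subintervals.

f(x) = e^(-x)
a = 1.5, b = 3.75, n = 6
h = (b - a)/n = 0.375000

Trapezoidal rule: (h/2)[f(x₀) + 2f(x₁) + 2f(x₂) + ... + f(xₙ)]

x_0 = 1.5000, f(x_0) = 0.223130, coefficient = 1
x_1 = 1.8750, f(x_1) = 0.153355, coefficient = 2
x_2 = 2.2500, f(x_2) = 0.105399, coefficient = 2
x_3 = 2.6250, f(x_3) = 0.072440, coefficient = 2
x_4 = 3.0000, f(x_4) = 0.049787, coefficient = 2
x_5 = 3.3750, f(x_5) = 0.034218, coefficient = 2
x_6 = 3.7500, f(x_6) = 0.023518, coefficient = 1

I ≈ (0.375000/2) × 1.077046 = 0.201946
Exact value: 0.199612
Error: 0.002334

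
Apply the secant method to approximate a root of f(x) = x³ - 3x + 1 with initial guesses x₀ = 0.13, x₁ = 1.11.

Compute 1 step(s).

f(x) = x³ - 3x + 1
x₀ = 0.13, x₁ = 1.11

Secant formula: x_{n+1} = x_n - f(x_n)(x_n - x_{n-1})/(f(x_n) - f(x_{n-1}))

Iteration 1:
  f(0.130000) = 0.612197
  f(1.110000) = -0.962369
  x_2 = 1.110000 - (-0.962369)×(1.110000 - 0.130000)/(-0.962369 - 0.612197)
       = 0.511028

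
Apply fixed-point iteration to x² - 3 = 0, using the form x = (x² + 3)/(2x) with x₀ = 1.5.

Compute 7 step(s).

Equation: x² - 3 = 0
Fixed-point form: x = (x² + 3)/(2x)
x₀ = 1.5

x_1 = g(1.500000) = 1.750000
x_2 = g(1.750000) = 1.732143
x_3 = g(1.732143) = 1.732051
x_4 = g(1.732051) = 1.732051
x_5 = g(1.732051) = 1.732051
x_6 = g(1.732051) = 1.732051
x_7 = g(1.732051) = 1.732051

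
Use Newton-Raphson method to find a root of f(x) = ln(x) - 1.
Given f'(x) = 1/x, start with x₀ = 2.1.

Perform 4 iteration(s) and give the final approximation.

f(x) = ln(x) - 1
f'(x) = 1/x
x₀ = 2.1

Newton-Raphson formula: x_{n+1} = x_n - f(x_n)/f'(x_n)

Iteration 1:
  f(2.100000) = -0.258063
  f'(2.100000) = 0.476190
  x_1 = 2.100000 - (-0.258063)/0.476190 = 2.641932
Iteration 2:
  f(2.641932) = -0.028490
  f'(2.641932) = 0.378511
  x_2 = 2.641932 - (-0.028490)/0.378511 = 2.717199
Iteration 3:
  f(2.717199) = -0.000398
  f'(2.717199) = 0.368026
  x_3 = 2.717199 - (-0.000398)/0.368026 = 2.718282
Iteration 4:
  f(2.718282) = 0.000000
  f'(2.718282) = 0.367879
  x_4 = 2.718282 - 0.000000/0.367879 = 2.718282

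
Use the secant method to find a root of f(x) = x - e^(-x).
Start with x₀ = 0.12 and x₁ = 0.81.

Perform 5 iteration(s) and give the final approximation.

f(x) = x - e^(-x)
x₀ = 0.12, x₁ = 0.81

Secant formula: x_{n+1} = x_n - f(x_n)(x_n - x_{n-1})/(f(x_n) - f(x_{n-1}))

Iteration 1:
  f(0.120000) = -0.766920
  f(0.810000) = 0.365142
  x_2 = 0.810000 - 0.365142×(0.810000 - 0.120000)/(0.365142 - (-0.766920))
       = 0.587443
Iteration 2:
  f(0.810000) = 0.365142
  f(0.587443) = 0.031697
  x_3 = 0.587443 - 0.031697×(0.587443 - 0.810000)/(0.031697 - 0.365142)
       = 0.566287
Iteration 3:
  f(0.587443) = 0.031697
  f(0.566287) = -0.001342
  x_4 = 0.566287 - (-0.001342)×(0.566287 - 0.587443)/(-0.001342 - 0.031697)
       = 0.567146
Iteration 4:
  f(0.566287) = -0.001342
  f(0.567146) = 0.000005
  x_5 = 0.567146 - 0.000005×(0.567146 - 0.566287)/(0.000005 - (-0.001342))
       = 0.567143
Iteration 5:
  f(0.567146) = 0.000005
  f(0.567143) = 0.000000
  x_6 = 0.567143 - 0.000000×(0.567143 - 0.567146)/(0.000000 - 0.000005)
       = 0.567143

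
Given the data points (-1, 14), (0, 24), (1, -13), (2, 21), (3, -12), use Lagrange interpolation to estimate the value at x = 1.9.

Lagrange interpolation formula:
P(x) = Σ yᵢ × Lᵢ(x)
where Lᵢ(x) = Π_{j≠i} (x - xⱼ)/(xᵢ - xⱼ)

L_0(1.9) = (1.9 - 0)/(-1 - 0) × (1.9 - 1)/(-1 - 1) × (1.9 - 2)/(-1 - 2) × (1.9 - 3)/(-1 - 3) = 0.007838
L_1(1.9) = (1.9 - (-1))/(0 - (-1)) × (1.9 - 1)/(0 - 1) × (1.9 - 2)/(0 - 2) × (1.9 - 3)/(0 - 3) = -0.047850
L_2(1.9) = (1.9 - (-1))/(1 - (-1)) × (1.9 - 0)/(1 - 0) × (1.9 - 2)/(1 - 2) × (1.9 - 3)/(1 - 3) = 0.151525
L_3(1.9) = (1.9 - (-1))/(2 - (-1)) × (1.9 - 0)/(2 - 0) × (1.9 - 1)/(2 - 1) × (1.9 - 3)/(2 - 3) = 0.909150
L_4(1.9) = (1.9 - (-1))/(3 - (-1)) × (1.9 - 0)/(3 - 0) × (1.9 - 1)/(3 - 1) × (1.9 - 2)/(3 - 2) = -0.020663

P(1.9) = 14×L_0(1.9) + 24×L_1(1.9) + (-13)×L_2(1.9) + 21×L_3(1.9) + (-12)×L_4(1.9)
P(1.9) = 16.331600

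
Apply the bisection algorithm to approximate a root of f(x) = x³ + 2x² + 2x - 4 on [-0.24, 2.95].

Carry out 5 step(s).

f(x) = x³ + 2x² + 2x - 4
Initial interval: [-0.24, 2.95]

Iteration 1:
  c_1 = (-0.240000 + 2.950000)/2 = 1.355000
  f(c_1) = f(1.355000) = 4.869864
  f(a) × f(c) < 0, new interval: [-0.240000, 1.355000]
Iteration 2:
  c_2 = (-0.240000 + 1.355000)/2 = 0.557500
  f(c_2) = f(0.557500) = -2.090113
  f(a) × f(c) ≥ 0, new interval: [0.557500, 1.355000]
Iteration 3:
  c_3 = (0.557500 + 1.355000)/2 = 0.956250
  f(c_3) = f(0.956250) = 0.615737
  f(a) × f(c) < 0, new interval: [0.557500, 0.956250]
Iteration 4:
  c_4 = (0.557500 + 0.956250)/2 = 0.756875
  f(c_4) = f(0.756875) = -0.906947
  f(a) × f(c) ≥ 0, new interval: [0.756875, 0.956250]
Iteration 5:
  c_5 = (0.756875 + 0.956250)/2 = 0.856563
  f(c_5) = f(0.856563) = -0.191017
  f(a) × f(c) ≥ 0, new interval: [0.856563, 0.956250]

After 5 iteration(s), the approximation is c_5 = 0.856563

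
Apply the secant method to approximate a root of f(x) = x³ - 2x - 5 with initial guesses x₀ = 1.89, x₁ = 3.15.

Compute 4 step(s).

f(x) = x³ - 2x - 5
x₀ = 1.89, x₁ = 3.15

Secant formula: x_{n+1} = x_n - f(x_n)(x_n - x_{n-1})/(f(x_n) - f(x_{n-1}))

Iteration 1:
  f(1.890000) = -2.028731
  f(3.150000) = 19.955875
  x_2 = 3.150000 - 19.955875×(3.150000 - 1.890000)/(19.955875 - (-2.028731))
       = 2.006272
Iteration 2:
  f(3.150000) = 19.955875
  f(2.006272) = -0.937041
  x_3 = 2.006272 - (-0.937041)×(2.006272 - 3.150000)/(-0.937041 - 19.955875)
       = 2.057568
Iteration 3:
  f(2.006272) = -0.937041
  f(2.057568) = -0.404243
  x_4 = 2.057568 - (-0.404243)×(2.057568 - 2.006272)/(-0.404243 - (-0.937041))
       = 2.096487
Iteration 4:
  f(2.057568) = -0.404243
  f(2.096487) = 0.021629
  x_5 = 2.096487 - 0.021629×(2.096487 - 2.057568)/(0.021629 - (-0.404243))
       = 2.094511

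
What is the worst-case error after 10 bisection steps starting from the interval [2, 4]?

Bisection error bound: |error| ≤ (b-a)/2^n
|error| ≤ (4 - 2)/2^10 = 2/2^10
|error| ≤ 0.0019531250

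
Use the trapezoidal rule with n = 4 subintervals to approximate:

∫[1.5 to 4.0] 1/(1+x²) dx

f(x) = 1/(1+x²)
a = 1.5, b = 4.0, n = 4
h = (b - a)/n = 0.625000

Trapezoidal rule: (h/2)[f(x₀) + 2f(x₁) + 2f(x₂) + ... + f(xₙ)]

x_0 = 1.5000, f(x_0) = 0.307692, coefficient = 1
x_1 = 2.1250, f(x_1) = 0.181303, coefficient = 2
x_2 = 2.7500, f(x_2) = 0.116788, coefficient = 2
x_3 = 3.3750, f(x_3) = 0.080706, coefficient = 2
x_4 = 4.0000, f(x_4) = 0.058824, coefficient = 1

I ≈ (0.625000/2) × 1.124111 = 0.351285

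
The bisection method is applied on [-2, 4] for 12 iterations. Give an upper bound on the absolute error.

Bisection error bound: |error| ≤ (b-a)/2^n
|error| ≤ (4 - (-2))/2^12 = 6/2^12
|error| ≤ 0.0014648438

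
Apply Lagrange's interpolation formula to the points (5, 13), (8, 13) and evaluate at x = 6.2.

Lagrange interpolation formula:
P(x) = Σ yᵢ × Lᵢ(x)
where Lᵢ(x) = Π_{j≠i} (x - xⱼ)/(xᵢ - xⱼ)

L_0(6.2) = (6.2 - 8)/(5 - 8) = 0.600000
L_1(6.2) = (6.2 - 5)/(8 - 5) = 0.400000

P(6.2) = 13×L_0(6.2) + 13×L_1(6.2)
P(6.2) = 13.000000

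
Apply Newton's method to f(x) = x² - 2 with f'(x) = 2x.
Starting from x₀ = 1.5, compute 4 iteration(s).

f(x) = x² - 2
f'(x) = 2x
x₀ = 1.5

Newton-Raphson formula: x_{n+1} = x_n - f(x_n)/f'(x_n)

Iteration 1:
  f(1.500000) = 0.250000
  f'(1.500000) = 3.000000
  x_1 = 1.500000 - 0.250000/3.000000 = 1.416667
Iteration 2:
  f(1.416667) = 0.006944
  f'(1.416667) = 2.833333
  x_2 = 1.416667 - 0.006944/2.833333 = 1.414216
Iteration 3:
  f(1.414216) = 0.000006
  f'(1.414216) = 2.828431
  x_3 = 1.414216 - 0.000006/2.828431 = 1.414214
Iteration 4:
  f(1.414214) = 0.000000
  f'(1.414214) = 2.828427
  x_4 = 1.414214 - 0.000000/2.828427 = 1.414214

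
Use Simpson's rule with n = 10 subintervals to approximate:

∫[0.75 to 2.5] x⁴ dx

f(x) = x⁴
a = 0.75, b = 2.5, n = 10
h = (b - a)/n = 0.175000

Simpson's rule: (h/3)[f(x₀) + 4f(x₁) + 2f(x₂) + ... + f(xₙ)]

x_0 = 0.7500, f(x_0) = 0.316406, coefficient = 1
x_1 = 0.9250, f(x_1) = 0.732094, coefficient = 4
x_2 = 1.1000, f(x_2) = 1.464100, coefficient = 2
x_3 = 1.2750, f(x_3) = 2.642657, coefficient = 4
x_4 = 1.4500, f(x_4) = 4.420506, coefficient = 2
x_5 = 1.6250, f(x_5) = 6.972900, coefficient = 4
x_6 = 1.8000, f(x_6) = 10.497600, coefficient = 2
x_7 = 1.9750, f(x_7) = 15.214875, coefficient = 4
x_8 = 2.1500, f(x_8) = 21.367506, coefficient = 2
x_9 = 2.3250, f(x_9) = 29.220782, coefficient = 4
x_10 = 2.5000, f(x_10) = 39.062500, coefficient = 1

I ≈ (0.175000/3) × 334.011564 = 19.484008
Exact value: 19.483789
Error: 0.000219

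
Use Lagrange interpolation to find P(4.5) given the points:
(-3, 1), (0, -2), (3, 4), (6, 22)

Lagrange interpolation formula:
P(x) = Σ yᵢ × Lᵢ(x)
where Lᵢ(x) = Π_{j≠i} (x - xⱼ)/(xᵢ - xⱼ)

L_0(4.5) = (4.5 - 0)/(-3 - 0) × (4.5 - 3)/(-3 - 3) × (4.5 - 6)/(-3 - 6) = 0.062500
L_1(4.5) = (4.5 - (-3))/(0 - (-3)) × (4.5 - 3)/(0 - 3) × (4.5 - 6)/(0 - 6) = -0.312500
L_2(4.5) = (4.5 - (-3))/(3 - (-3)) × (4.5 - 0)/(3 - 0) × (4.5 - 6)/(3 - 6) = 0.937500
L_3(4.5) = (4.5 - (-3))/(6 - (-3)) × (4.5 - 0)/(6 - 0) × (4.5 - 3)/(6 - 3) = 0.312500

P(4.5) = 1×L_0(4.5) + (-2)×L_1(4.5) + 4×L_2(4.5) + 22×L_3(4.5)
P(4.5) = 11.312500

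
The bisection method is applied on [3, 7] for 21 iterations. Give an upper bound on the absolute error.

Bisection error bound: |error| ≤ (b-a)/2^n
|error| ≤ (7 - 3)/2^21 = 4/2^21
|error| ≤ 0.0000019073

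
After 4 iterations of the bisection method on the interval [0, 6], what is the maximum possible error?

Bisection error bound: |error| ≤ (b-a)/2^n
|error| ≤ (6 - 0)/2^4 = 6/2^4
|error| ≤ 0.3750000000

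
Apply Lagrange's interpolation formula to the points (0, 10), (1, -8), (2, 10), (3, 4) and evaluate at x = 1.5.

Lagrange interpolation formula:
P(x) = Σ yᵢ × Lᵢ(x)
where Lᵢ(x) = Π_{j≠i} (x - xⱼ)/(xᵢ - xⱼ)

L_0(1.5) = (1.5 - 1)/(0 - 1) × (1.5 - 2)/(0 - 2) × (1.5 - 3)/(0 - 3) = -0.062500
L_1(1.5) = (1.5 - 0)/(1 - 0) × (1.5 - 2)/(1 - 2) × (1.5 - 3)/(1 - 3) = 0.562500
L_2(1.5) = (1.5 - 0)/(2 - 0) × (1.5 - 1)/(2 - 1) × (1.5 - 3)/(2 - 3) = 0.562500
L_3(1.5) = (1.5 - 0)/(3 - 0) × (1.5 - 1)/(3 - 1) × (1.5 - 2)/(3 - 2) = -0.062500

P(1.5) = 10×L_0(1.5) + (-8)×L_1(1.5) + 10×L_2(1.5) + 4×L_3(1.5)
P(1.5) = 0.250000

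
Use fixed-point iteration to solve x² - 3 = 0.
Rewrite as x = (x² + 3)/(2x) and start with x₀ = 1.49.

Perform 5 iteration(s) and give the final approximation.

Equation: x² - 3 = 0
Fixed-point form: x = (x² + 3)/(2x)
x₀ = 1.49

x_1 = g(1.490000) = 1.751711
x_2 = g(1.751711) = 1.732161
x_3 = g(1.732161) = 1.732051
x_4 = g(1.732051) = 1.732051
x_5 = g(1.732051) = 1.732051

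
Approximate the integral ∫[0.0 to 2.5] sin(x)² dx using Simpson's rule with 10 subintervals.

f(x) = sin(x)²
a = 0.0, b = 2.5, n = 10
h = (b - a)/n = 0.250000

Simpson's rule: (h/3)[f(x₀) + 4f(x₁) + 2f(x₂) + ... + f(xₙ)]

x_0 = 0.0000, f(x_0) = 0.000000, coefficient = 1
x_1 = 0.2500, f(x_1) = 0.061209, coefficient = 4
x_2 = 0.5000, f(x_2) = 0.229849, coefficient = 2
x_3 = 0.7500, f(x_3) = 0.464631, coefficient = 4
x_4 = 1.0000, f(x_4) = 0.708073, coefficient = 2
x_5 = 1.2500, f(x_5) = 0.900572, coefficient = 4
x_6 = 1.5000, f(x_6) = 0.994996, coefficient = 2
x_7 = 1.7500, f(x_7) = 0.968228, coefficient = 4
x_8 = 2.0000, f(x_8) = 0.826822, coefficient = 2
x_9 = 2.2500, f(x_9) = 0.605398, coefficient = 4
x_10 = 2.5000, f(x_10) = 0.358169, coefficient = 1

I ≈ (0.250000/3) × 17.877802 = 1.489817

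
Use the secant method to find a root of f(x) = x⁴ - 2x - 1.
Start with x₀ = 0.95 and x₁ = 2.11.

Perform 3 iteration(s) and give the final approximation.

f(x) = x⁴ - 2x - 1
x₀ = 0.95, x₁ = 2.11

Secant formula: x_{n+1} = x_n - f(x_n)(x_n - x_{n-1})/(f(x_n) - f(x_{n-1}))

Iteration 1:
  f(0.950000) = -2.085494
  f(2.110000) = 14.601194
  x_2 = 2.110000 - 14.601194×(2.110000 - 0.950000)/(14.601194 - (-2.085494))
       = 1.094976
Iteration 2:
  f(2.110000) = 14.601194
  f(1.094976) = -1.752416
  x_3 = 1.094976 - (-1.752416)×(1.094976 - 2.110000)/(-1.752416 - 14.601194)
       = 1.203744
Iteration 3:
  f(1.094976) = -1.752416
  f(1.203744) = -1.307889
  x_4 = 1.203744 - (-1.307889)×(1.203744 - 1.094976)/(-1.307889 - (-1.752416))
       = 1.523760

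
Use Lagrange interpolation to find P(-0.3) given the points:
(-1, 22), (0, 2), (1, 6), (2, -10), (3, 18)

Lagrange interpolation formula:
P(x) = Σ yᵢ × Lᵢ(x)
where Lᵢ(x) = Π_{j≠i} (x - xⱼ)/(xᵢ - xⱼ)

L_0(-0.3) = (-0.3 - 0)/(-1 - 0) × (-0.3 - 1)/(-1 - 1) × (-0.3 - 2)/(-1 - 2) × (-0.3 - 3)/(-1 - 3) = 0.123337
L_1(-0.3) = (-0.3 - (-1))/(0 - (-1)) × (-0.3 - 1)/(0 - 1) × (-0.3 - 2)/(0 - 2) × (-0.3 - 3)/(0 - 3) = 1.151150
L_2(-0.3) = (-0.3 - (-1))/(1 - (-1)) × (-0.3 - 0)/(1 - 0) × (-0.3 - 2)/(1 - 2) × (-0.3 - 3)/(1 - 3) = -0.398475
L_3(-0.3) = (-0.3 - (-1))/(2 - (-1)) × (-0.3 - 0)/(2 - 0) × (-0.3 - 1)/(2 - 1) × (-0.3 - 3)/(2 - 3) = 0.150150
L_4(-0.3) = (-0.3 - (-1))/(3 - (-1)) × (-0.3 - 0)/(3 - 0) × (-0.3 - 1)/(3 - 1) × (-0.3 - 2)/(3 - 2) = -0.026162

P(-0.3) = 22×L_0(-0.3) + 2×L_1(-0.3) + 6×L_2(-0.3) + (-10)×L_3(-0.3) + 18×L_4(-0.3)
P(-0.3) = 0.652450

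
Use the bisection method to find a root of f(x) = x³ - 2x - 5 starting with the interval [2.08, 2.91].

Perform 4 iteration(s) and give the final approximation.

f(x) = x³ - 2x - 5
Initial interval: [2.08, 2.91]

Iteration 1:
  c_1 = (2.080000 + 2.910000)/2 = 2.495000
  f(c_1) = f(2.495000) = 5.541437
  f(a) × f(c) < 0, new interval: [2.080000, 2.495000]
Iteration 2:
  c_2 = (2.080000 + 2.495000)/2 = 2.287500
  f(c_2) = f(2.287500) = 2.394701
  f(a) × f(c) < 0, new interval: [2.080000, 2.287500]
Iteration 3:
  c_3 = (2.080000 + 2.287500)/2 = 2.183750
  f(c_3) = f(2.183750) = 1.046289
  f(a) × f(c) < 0, new interval: [2.080000, 2.183750]
Iteration 4:
  c_4 = (2.080000 + 2.183750)/2 = 2.131875
  f(c_4) = f(2.131875) = 0.425390
  f(a) × f(c) < 0, new interval: [2.080000, 2.131875]

After 4 iteration(s), the approximation is c_4 = 2.131875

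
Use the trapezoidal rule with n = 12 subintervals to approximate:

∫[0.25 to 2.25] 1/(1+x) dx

f(x) = 1/(1+x)
a = 0.25, b = 2.25, n = 12
h = (b - a)/n = 0.166667

Trapezoidal rule: (h/2)[f(x₀) + 2f(x₁) + 2f(x₂) + ... + f(xₙ)]

x_0 = 0.2500, f(x_0) = 0.800000, coefficient = 1
x_1 = 0.4167, f(x_1) = 0.705882, coefficient = 2
x_2 = 0.5833, f(x_2) = 0.631579, coefficient = 2
x_3 = 0.7500, f(x_3) = 0.571429, coefficient = 2
x_4 = 0.9167, f(x_4) = 0.521739, coefficient = 2
x_5 = 1.0833, f(x_5) = 0.480000, coefficient = 2
x_6 = 1.2500, f(x_6) = 0.444444, coefficient = 2
x_7 = 1.4167, f(x_7) = 0.413793, coefficient = 2
x_8 = 1.5833, f(x_8) = 0.387097, coefficient = 2
x_9 = 1.7500, f(x_9) = 0.363636, coefficient = 2
x_10 = 1.9167, f(x_10) = 0.342857, coefficient = 2
x_11 = 2.0833, f(x_11) = 0.324324, coefficient = 2
x_12 = 2.2500, f(x_12) = 0.307692, coefficient = 1

I ≈ (0.166667/2) × 11.481255 = 0.956771
Exact value: 0.955511
Error: 0.001260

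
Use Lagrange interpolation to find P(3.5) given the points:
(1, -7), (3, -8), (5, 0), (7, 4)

Lagrange interpolation formula:
P(x) = Σ yᵢ × Lᵢ(x)
where Lᵢ(x) = Π_{j≠i} (x - xⱼ)/(xᵢ - xⱼ)

L_0(3.5) = (3.5 - 3)/(1 - 3) × (3.5 - 5)/(1 - 5) × (3.5 - 7)/(1 - 7) = -0.054688
L_1(3.5) = (3.5 - 1)/(3 - 1) × (3.5 - 5)/(3 - 5) × (3.5 - 7)/(3 - 7) = 0.820312
L_2(3.5) = (3.5 - 1)/(5 - 1) × (3.5 - 3)/(5 - 3) × (3.5 - 7)/(5 - 7) = 0.273438
L_3(3.5) = (3.5 - 1)/(7 - 1) × (3.5 - 3)/(7 - 3) × (3.5 - 5)/(7 - 5) = -0.039062

P(3.5) = (-7)×L_0(3.5) + (-8)×L_1(3.5) + 0×L_2(3.5) + 4×L_3(3.5)
P(3.5) = -6.335938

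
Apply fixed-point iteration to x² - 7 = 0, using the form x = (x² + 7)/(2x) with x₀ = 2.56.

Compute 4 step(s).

Equation: x² - 7 = 0
Fixed-point form: x = (x² + 7)/(2x)
x₀ = 2.56

x_1 = g(2.560000) = 2.647187
x_2 = g(2.647187) = 2.645752
x_3 = g(2.645752) = 2.645751
x_4 = g(2.645751) = 2.645751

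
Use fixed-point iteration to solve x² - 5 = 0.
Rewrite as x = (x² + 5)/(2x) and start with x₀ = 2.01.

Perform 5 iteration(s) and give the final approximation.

Equation: x² - 5 = 0
Fixed-point form: x = (x² + 5)/(2x)
x₀ = 2.01

x_1 = g(2.010000) = 2.248781
x_2 = g(2.248781) = 2.236104
x_3 = g(2.236104) = 2.236068
x_4 = g(2.236068) = 2.236068
x_5 = g(2.236068) = 2.236068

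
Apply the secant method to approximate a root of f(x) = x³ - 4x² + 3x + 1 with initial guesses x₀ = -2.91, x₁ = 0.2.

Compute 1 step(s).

f(x) = x³ - 4x² + 3x + 1
x₀ = -2.91, x₁ = 0.2

Secant formula: x_{n+1} = x_n - f(x_n)(x_n - x_{n-1})/(f(x_n) - f(x_{n-1}))

Iteration 1:
  f(-2.910000) = -66.244571
  f(0.200000) = 1.448000
  x_2 = 0.200000 - 1.448000×(0.200000 - (-2.910000))/(1.448000 - (-66.244571))
       = 0.133475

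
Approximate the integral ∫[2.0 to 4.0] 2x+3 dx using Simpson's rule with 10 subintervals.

f(x) = 2x+3
a = 2.0, b = 4.0, n = 10
h = (b - a)/n = 0.200000

Simpson's rule: (h/3)[f(x₀) + 4f(x₁) + 2f(x₂) + ... + f(xₙ)]

x_0 = 2.0000, f(x_0) = 7.000000, coefficient = 1
x_1 = 2.2000, f(x_1) = 7.400000, coefficient = 4
x_2 = 2.4000, f(x_2) = 7.800000, coefficient = 2
x_3 = 2.6000, f(x_3) = 8.200000, coefficient = 4
x_4 = 2.8000, f(x_4) = 8.600000, coefficient = 2
x_5 = 3.0000, f(x_5) = 9.000000, coefficient = 4
x_6 = 3.2000, f(x_6) = 9.400000, coefficient = 2
x_7 = 3.4000, f(x_7) = 9.800000, coefficient = 4
x_8 = 3.6000, f(x_8) = 10.200000, coefficient = 2
x_9 = 3.8000, f(x_9) = 10.600000, coefficient = 4
x_10 = 4.0000, f(x_10) = 11.000000, coefficient = 1

I ≈ (0.200000/3) × 270.000000 = 18.000000
Exact value: 18.000000
Error: 0.000000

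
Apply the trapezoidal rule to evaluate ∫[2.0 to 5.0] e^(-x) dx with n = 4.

f(x) = e^(-x)
a = 2.0, b = 5.0, n = 4
h = (b - a)/n = 0.750000

Trapezoidal rule: (h/2)[f(x₀) + 2f(x₁) + 2f(x₂) + ... + f(xₙ)]

x_0 = 2.0000, f(x_0) = 0.135335, coefficient = 1
x_1 = 2.7500, f(x_1) = 0.063928, coefficient = 2
x_2 = 3.5000, f(x_2) = 0.030197, coefficient = 2
x_3 = 4.2500, f(x_3) = 0.014264, coefficient = 2
x_4 = 5.0000, f(x_4) = 0.006738, coefficient = 1

I ≈ (0.750000/2) × 0.358852 = 0.134570
Exact value: 0.128597
Error: 0.005972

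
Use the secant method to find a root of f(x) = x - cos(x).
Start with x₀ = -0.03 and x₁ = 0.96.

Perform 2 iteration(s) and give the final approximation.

f(x) = x - cos(x)
x₀ = -0.03, x₁ = 0.96

Secant formula: x_{n+1} = x_n - f(x_n)(x_n - x_{n-1})/(f(x_n) - f(x_{n-1}))

Iteration 1:
  f(-0.030000) = -1.029550
  f(0.960000) = 0.386480
  x_2 = 0.960000 - 0.386480×(0.960000 - (-0.030000))/(0.386480 - (-1.029550))
       = 0.689797
Iteration 2:
  f(0.960000) = 0.386480
  f(0.689797) = -0.081578
  x_3 = 0.689797 - (-0.081578)×(0.689797 - 0.960000)/(-0.081578 - 0.386480)
       = 0.736891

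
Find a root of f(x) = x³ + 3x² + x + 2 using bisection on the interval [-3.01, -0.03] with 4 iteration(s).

f(x) = x³ + 3x² + x + 2
Initial interval: [-3.01, -0.03]

Iteration 1:
  c_1 = (-3.010000 + (-0.030000))/2 = -1.520000
  f(c_1) = f(-1.520000) = 3.899392
  f(a) × f(c) < 0, new interval: [-3.010000, -1.520000]
Iteration 2:
  c_2 = (-3.010000 + (-1.520000))/2 = -2.265000
  f(c_2) = f(-2.265000) = 3.505715
  f(a) × f(c) < 0, new interval: [-3.010000, -2.265000]
Iteration 3:
  c_3 = (-3.010000 + (-2.265000))/2 = -2.637500
  f(c_3) = f(-2.637500) = 1.884197
  f(a) × f(c) < 0, new interval: [-3.010000, -2.637500]
Iteration 4:
  c_4 = (-3.010000 + (-2.637500))/2 = -2.823750
  f(c_4) = f(-2.823750) = 0.581591
  f(a) × f(c) < 0, new interval: [-3.010000, -2.823750]

After 4 iteration(s), the approximation is c_4 = -2.823750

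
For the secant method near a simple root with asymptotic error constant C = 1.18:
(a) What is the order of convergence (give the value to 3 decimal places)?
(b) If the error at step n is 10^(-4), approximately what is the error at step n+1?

(a) Secant method has superlinear convergence with order φ = (1+√5)/2 ≈ 1.618.
    This means |e_{n+1}| ≈ C|e_n|^1.618.

(b) With |e_n| = 10^(-4) and C = 1.18:
    |e_{n+1}| ≈ 1.18 × (10^(-4))^1.618 = 1.18 × 10^(-6.47)

(a) ≈ 1.618 (golden ratio); (b) |e_{n+1}| ≈ 3.979e-07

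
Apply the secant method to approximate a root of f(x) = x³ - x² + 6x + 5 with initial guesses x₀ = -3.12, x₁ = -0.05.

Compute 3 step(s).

f(x) = x³ - x² + 6x + 5
x₀ = -3.12, x₁ = -0.05

Secant formula: x_{n+1} = x_n - f(x_n)(x_n - x_{n-1})/(f(x_n) - f(x_{n-1}))

Iteration 1:
  f(-3.120000) = -53.825728
  f(-0.050000) = 4.697375
  x_2 = -0.050000 - 4.697375×(-0.050000 - (-3.120000))/(4.697375 - (-53.825728))
       = -0.296415
Iteration 2:
  f(-0.050000) = 4.697375
  f(-0.296415) = 3.107608
  x_3 = -0.296415 - 3.107608×(-0.296415 - (-0.050000))/(3.107608 - 4.697375)
       = -0.778095
Iteration 3:
  f(-0.296415) = 3.107608
  f(-0.778095) = -0.745085
  x_4 = -0.778095 - (-0.745085)×(-0.778095 - (-0.296415))/(-0.745085 - 3.107608)
       = -0.684941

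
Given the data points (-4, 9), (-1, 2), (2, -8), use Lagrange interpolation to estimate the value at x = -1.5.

Lagrange interpolation formula:
P(x) = Σ yᵢ × Lᵢ(x)
where Lᵢ(x) = Π_{j≠i} (x - xⱼ)/(xᵢ - xⱼ)

L_0(-1.5) = (-1.5 - (-1))/(-4 - (-1)) × (-1.5 - 2)/(-4 - 2) = 0.097222
L_1(-1.5) = (-1.5 - (-4))/(-1 - (-4)) × (-1.5 - 2)/(-1 - 2) = 0.972222
L_2(-1.5) = (-1.5 - (-4))/(2 - (-4)) × (-1.5 - (-1))/(2 - (-1)) = -0.069444

P(-1.5) = 9×L_0(-1.5) + 2×L_1(-1.5) + (-8)×L_2(-1.5)
P(-1.5) = 3.375000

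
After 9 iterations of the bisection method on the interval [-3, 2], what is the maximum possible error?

Bisection error bound: |error| ≤ (b-a)/2^n
|error| ≤ (2 - (-3))/2^9 = 5/2^9
|error| ≤ 0.0097656250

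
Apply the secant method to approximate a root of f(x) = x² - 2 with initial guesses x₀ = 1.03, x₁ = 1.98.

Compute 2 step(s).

f(x) = x² - 2
x₀ = 1.03, x₁ = 1.98

Secant formula: x_{n+1} = x_n - f(x_n)(x_n - x_{n-1})/(f(x_n) - f(x_{n-1}))

Iteration 1:
  f(1.030000) = -0.939100
  f(1.980000) = 1.920400
  x_2 = 1.980000 - 1.920400×(1.980000 - 1.030000)/(1.920400 - (-0.939100))
       = 1.341993
Iteration 2:
  f(1.980000) = 1.920400
  f(1.341993) = -0.199054
  x_3 = 1.341993 - (-0.199054)×(1.341993 - 1.980000)/(-0.199054 - 1.920400)
       = 1.401913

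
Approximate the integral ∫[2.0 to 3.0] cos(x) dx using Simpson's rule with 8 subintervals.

f(x) = cos(x)
a = 2.0, b = 3.0, n = 8
h = (b - a)/n = 0.125000

Simpson's rule: (h/3)[f(x₀) + 4f(x₁) + 2f(x₂) + ... + f(xₙ)]

x_0 = 2.0000, f(x_0) = -0.416147, coefficient = 1
x_1 = 2.1250, f(x_1) = -0.526266, coefficient = 4
x_2 = 2.2500, f(x_2) = -0.628174, coefficient = 2
x_3 = 2.3750, f(x_3) = -0.720278, coefficient = 4
x_4 = 2.5000, f(x_4) = -0.801144, coefficient = 2
x_5 = 2.6250, f(x_5) = -0.869507, coefficient = 4
x_6 = 2.7500, f(x_6) = -0.924302, coefficient = 2
x_7 = 2.8750, f(x_7) = -0.964674, coefficient = 4
x_8 = 3.0000, f(x_8) = -0.989992, coefficient = 1

I ≈ (0.125000/3) × -18.436283 = -0.768178
Exact value: -0.768177
Error: 0.000001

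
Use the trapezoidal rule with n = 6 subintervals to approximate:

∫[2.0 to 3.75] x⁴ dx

f(x) = x⁴
a = 2.0, b = 3.75, n = 6
h = (b - a)/n = 0.291667

Trapezoidal rule: (h/2)[f(x₀) + 2f(x₁) + 2f(x₂) + ... + f(xₙ)]

x_0 = 2.0000, f(x_0) = 16.000000, coefficient = 1
x_1 = 2.2917, f(x_1) = 27.580732, coefficient = 2
x_2 = 2.5833, f(x_2) = 44.537085, coefficient = 2
x_3 = 2.8750, f(x_3) = 68.320557, coefficient = 2
x_4 = 3.1667, f(x_4) = 100.556327, coefficient = 2
x_5 = 3.4583, f(x_5) = 143.043261, coefficient = 2
x_6 = 3.7500, f(x_6) = 197.753906, coefficient = 1

I ≈ (0.291667/2) × 981.829831 = 143.183517
Exact value: 141.915430
Error: 1.268087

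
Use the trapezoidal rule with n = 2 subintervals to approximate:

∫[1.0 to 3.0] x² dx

f(x) = x²
a = 1.0, b = 3.0, n = 2
h = (b - a)/n = 1.000000

Trapezoidal rule: (h/2)[f(x₀) + 2f(x₁) + 2f(x₂) + ... + f(xₙ)]

x_0 = 1.0000, f(x_0) = 1.000000, coefficient = 1
x_1 = 2.0000, f(x_1) = 4.000000, coefficient = 2
x_2 = 3.0000, f(x_2) = 9.000000, coefficient = 1

I ≈ (1.000000/2) × 18.000000 = 9.000000
Exact value: 8.666667
Error: 0.333333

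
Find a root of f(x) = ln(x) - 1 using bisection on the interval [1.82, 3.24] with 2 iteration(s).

f(x) = ln(x) - 1
Initial interval: [1.82, 3.24]

Iteration 1:
  c_1 = (1.820000 + 3.240000)/2 = 2.530000
  f(c_1) = f(2.530000) = -0.071781
  f(a) × f(c) ≥ 0, new interval: [2.530000, 3.240000]
Iteration 2:
  c_2 = (2.530000 + 3.240000)/2 = 2.885000
  f(c_2) = f(2.885000) = 0.059525
  f(a) × f(c) < 0, new interval: [2.530000, 2.885000]

After 2 iteration(s), the approximation is c_2 = 2.885000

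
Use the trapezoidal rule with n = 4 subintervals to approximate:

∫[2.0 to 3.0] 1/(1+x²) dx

f(x) = 1/(1+x²)
a = 2.0, b = 3.0, n = 4
h = (b - a)/n = 0.250000

Trapezoidal rule: (h/2)[f(x₀) + 2f(x₁) + 2f(x₂) + ... + f(xₙ)]

x_0 = 2.0000, f(x_0) = 0.200000, coefficient = 1
x_1 = 2.2500, f(x_1) = 0.164948, coefficient = 2
x_2 = 2.5000, f(x_2) = 0.137931, coefficient = 2
x_3 = 2.7500, f(x_3) = 0.116788, coefficient = 2
x_4 = 3.0000, f(x_4) = 0.100000, coefficient = 1

I ≈ (0.250000/2) × 1.139336 = 0.142417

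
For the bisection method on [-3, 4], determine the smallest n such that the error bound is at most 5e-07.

We need (b-a)/2^n ≤ 5e-07
(4 - (-3))/2^n ≤ 5e-07
7/2^n ≤ 5e-07
2^n ≥ 14000000
n ≥ log₂(14000000) = 23.74
n ≥ 24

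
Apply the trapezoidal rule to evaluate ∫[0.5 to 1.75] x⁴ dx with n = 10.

f(x) = x⁴
a = 0.5, b = 1.75, n = 10
h = (b - a)/n = 0.125000

Trapezoidal rule: (h/2)[f(x₀) + 2f(x₁) + 2f(x₂) + ... + f(xₙ)]

x_0 = 0.5000, f(x_0) = 0.062500, coefficient = 1
x_1 = 0.6250, f(x_1) = 0.152588, coefficient = 2
x_2 = 0.7500, f(x_2) = 0.316406, coefficient = 2
x_3 = 0.8750, f(x_3) = 0.586182, coefficient = 2
x_4 = 1.0000, f(x_4) = 1.000000, coefficient = 2
x_5 = 1.1250, f(x_5) = 1.601807, coefficient = 2
x_6 = 1.2500, f(x_6) = 2.441406, coefficient = 2
x_7 = 1.3750, f(x_7) = 3.574463, coefficient = 2
x_8 = 1.5000, f(x_8) = 5.062500, coefficient = 2
x_9 = 1.6250, f(x_9) = 6.972900, coefficient = 2
x_10 = 1.7500, f(x_10) = 9.378906, coefficient = 1

I ≈ (0.125000/2) × 52.857910 = 3.303619
Exact value: 3.276367
Error: 0.027252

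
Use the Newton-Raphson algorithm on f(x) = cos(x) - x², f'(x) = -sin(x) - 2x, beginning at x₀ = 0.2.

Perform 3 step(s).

f(x) = cos(x) - x²
f'(x) = -sin(x) - 2x
x₀ = 0.2

Newton-Raphson formula: x_{n+1} = x_n - f(x_n)/f'(x_n)

Iteration 1:
  f(0.200000) = 0.940067
  f'(0.200000) = -0.598669
  x_1 = 0.200000 - 0.940067/(-0.598669) = 1.770260
Iteration 2:
  f(1.770260) = -3.331965
  f'(1.770260) = -4.520693
  x_2 = 1.770260 - (-3.331965)/(-4.520693) = 1.033213
Iteration 3:
  f(1.033213) = -0.555467
  f'(1.033213) = -2.925374
  x_3 = 1.033213 - (-0.555467)/(-2.925374) = 0.843334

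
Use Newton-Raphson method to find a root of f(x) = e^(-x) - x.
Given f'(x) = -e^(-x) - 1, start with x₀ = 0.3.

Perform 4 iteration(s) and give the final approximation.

f(x) = e^(-x) - x
f'(x) = -e^(-x) - 1
x₀ = 0.3

Newton-Raphson formula: x_{n+1} = x_n - f(x_n)/f'(x_n)

Iteration 1:
  f(0.300000) = 0.440818
  f'(0.300000) = -1.740818
  x_1 = 0.300000 - 0.440818/(-1.740818) = 0.553225
Iteration 2:
  f(0.553225) = 0.021868
  f'(0.553225) = -1.575092
  x_2 = 0.553225 - 0.021868/(-1.575092) = 0.567108
Iteration 3:
  f(0.567108) = 0.000055
  f'(0.567108) = -1.567163
  x_3 = 0.567108 - 0.000055/(-1.567163) = 0.567143
Iteration 4:
  f(0.567143) = 0.000000
  f'(0.567143) = -1.567143
  x_4 = 0.567143 - 0.000000/(-1.567143) = 0.567143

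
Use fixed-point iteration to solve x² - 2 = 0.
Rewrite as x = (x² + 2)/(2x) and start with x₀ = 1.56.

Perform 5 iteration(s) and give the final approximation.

Equation: x² - 2 = 0
Fixed-point form: x = (x² + 2)/(2x)
x₀ = 1.56

x_1 = g(1.560000) = 1.421026
x_2 = g(1.421026) = 1.414230
x_3 = g(1.414230) = 1.414214
x_4 = g(1.414214) = 1.414214
x_5 = g(1.414214) = 1.414214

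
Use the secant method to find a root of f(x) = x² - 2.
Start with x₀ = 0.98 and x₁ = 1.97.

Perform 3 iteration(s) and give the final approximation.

f(x) = x² - 2
x₀ = 0.98, x₁ = 1.97

Secant formula: x_{n+1} = x_n - f(x_n)(x_n - x_{n-1})/(f(x_n) - f(x_{n-1}))

Iteration 1:
  f(0.980000) = -1.039600
  f(1.970000) = 1.880900
  x_2 = 1.970000 - 1.880900×(1.970000 - 0.980000)/(1.880900 - (-1.039600))
       = 1.332407
Iteration 2:
  f(1.970000) = 1.880900
  f(1.332407) = -0.224692
  x_3 = 1.332407 - (-0.224692)×(1.332407 - 1.970000)/(-0.224692 - 1.880900)
       = 1.400446
Iteration 3:
  f(1.332407) = -0.224692
  f(1.400446) = -0.038752
  x_4 = 1.400446 - (-0.038752)×(1.400446 - 1.332407)/(-0.038752 - (-0.224692))
       = 1.414626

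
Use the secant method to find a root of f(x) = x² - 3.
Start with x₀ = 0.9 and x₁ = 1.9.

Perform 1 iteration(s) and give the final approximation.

f(x) = x² - 3
x₀ = 0.9, x₁ = 1.9

Secant formula: x_{n+1} = x_n - f(x_n)(x_n - x_{n-1})/(f(x_n) - f(x_{n-1}))

Iteration 1:
  f(0.900000) = -2.190000
  f(1.900000) = 0.610000
  x_2 = 1.900000 - 0.610000×(1.900000 - 0.900000)/(0.610000 - (-2.190000))
       = 1.682143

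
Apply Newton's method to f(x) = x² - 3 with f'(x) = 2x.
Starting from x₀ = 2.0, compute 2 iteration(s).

f(x) = x² - 3
f'(x) = 2x
x₀ = 2.0

Newton-Raphson formula: x_{n+1} = x_n - f(x_n)/f'(x_n)

Iteration 1:
  f(2.000000) = 1.000000
  f'(2.000000) = 4.000000
  x_1 = 2.000000 - 1.000000/4.000000 = 1.750000
Iteration 2:
  f(1.750000) = 0.062500
  f'(1.750000) = 3.500000
  x_2 = 1.750000 - 0.062500/3.500000 = 1.732143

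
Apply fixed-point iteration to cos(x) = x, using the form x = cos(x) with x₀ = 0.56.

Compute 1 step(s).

Equation: cos(x) = x
Fixed-point form: x = cos(x)
x₀ = 0.56

x_1 = g(0.560000) = 0.847255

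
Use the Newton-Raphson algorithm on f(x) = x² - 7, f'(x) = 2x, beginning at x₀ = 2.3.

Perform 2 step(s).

f(x) = x² - 7
f'(x) = 2x
x₀ = 2.3

Newton-Raphson formula: x_{n+1} = x_n - f(x_n)/f'(x_n)

Iteration 1:
  f(2.300000) = -1.710000
  f'(2.300000) = 4.600000
  x_1 = 2.300000 - (-1.710000)/4.600000 = 2.671739
Iteration 2:
  f(2.671739) = 0.138190
  f'(2.671739) = 5.343478
  x_2 = 2.671739 - 0.138190/5.343478 = 2.645878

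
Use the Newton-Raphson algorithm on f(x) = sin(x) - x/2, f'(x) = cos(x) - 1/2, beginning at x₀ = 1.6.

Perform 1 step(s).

f(x) = sin(x) - x/2
f'(x) = cos(x) - 1/2
x₀ = 1.6

Newton-Raphson formula: x_{n+1} = x_n - f(x_n)/f'(x_n)

Iteration 1:
  f(1.600000) = 0.199574
  f'(1.600000) = -0.529200
  x_1 = 1.600000 - 0.199574/(-0.529200) = 1.977124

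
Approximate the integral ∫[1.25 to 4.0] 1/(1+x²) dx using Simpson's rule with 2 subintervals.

f(x) = 1/(1+x²)
a = 1.25, b = 4.0, n = 2
h = (b - a)/n = 1.375000

Simpson's rule: (h/3)[f(x₀) + 4f(x₁) + 2f(x₂) + ... + f(xₙ)]

x_0 = 1.2500, f(x_0) = 0.390244, coefficient = 1
x_1 = 2.6250, f(x_1) = 0.126733, coefficient = 4
x_2 = 4.0000, f(x_2) = 0.058824, coefficient = 1

I ≈ (1.375000/3) × 0.955998 = 0.438166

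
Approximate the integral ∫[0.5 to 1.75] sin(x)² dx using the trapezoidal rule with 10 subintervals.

f(x) = sin(x)²
a = 0.5, b = 1.75, n = 10
h = (b - a)/n = 0.125000

Trapezoidal rule: (h/2)[f(x₀) + 2f(x₁) + 2f(x₂) + ... + f(xₙ)]

x_0 = 0.5000, f(x_0) = 0.229849, coefficient = 1
x_1 = 0.6250, f(x_1) = 0.342339, coefficient = 2
x_2 = 0.7500, f(x_2) = 0.464631, coefficient = 2
x_3 = 0.8750, f(x_3) = 0.589123, coefficient = 2
x_4 = 1.0000, f(x_4) = 0.708073, coefficient = 2
x_5 = 1.1250, f(x_5) = 0.814087, coefficient = 2
x_6 = 1.2500, f(x_6) = 0.900572, coefficient = 2
x_7 = 1.3750, f(x_7) = 0.962151, coefficient = 2
x_8 = 1.5000, f(x_8) = 0.994996, coefficient = 2
x_9 = 1.6250, f(x_9) = 0.997065, coefficient = 2
x_10 = 1.7500, f(x_10) = 0.968228, coefficient = 1

I ≈ (0.125000/2) × 14.744152 = 0.921510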